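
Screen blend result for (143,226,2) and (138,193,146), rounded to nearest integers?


Screen: C = 255 - (255-A)×(255-B)/255, rounded to nearest integer
R: 255 - (255-143)×(255-138)/255 = 255 - 13104/255 ≈ 255 - 51.388 = 203.612 → 204
G: 255 - (255-226)×(255-193)/255 = 255 - 1798/255 ≈ 255 - 7.051 = 247.949 → 248
B: 255 - (255-2)×(255-146)/255 = 255 - 27577/255 ≈ 255 - 108.145 = 146.855 → 147
= RGB(204, 248, 147)


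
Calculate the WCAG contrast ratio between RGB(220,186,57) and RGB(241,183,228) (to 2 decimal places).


Linearize each sRGB channel c=v/255: c/12.92 if c ≤ 0.04045 else ((c+0.055)/1.055)^2.4
L = 0.2126×R_lin + 0.7152×G_lin + 0.0722×B_lin
Color 1 (220,186,57):
  R=220: 220/255≈0.8627 > 0.04045 → ((0.8627+0.055)/1.055)^2.4 ≈ 0.71569
  G=186: 186/255≈0.7294 > 0.04045 → ((0.7294+0.055)/1.055)^2.4 ≈ 0.49102
  B=57: 57/255≈0.2235 > 0.04045 → ((0.2235+0.055)/1.055)^2.4 ≈ 0.04092
  L1 = 0.2126×0.71569 + 0.7152×0.49102 + 0.0722×0.04092 ≈ 0.50629
Color 2 (241,183,228):
  R=241: 241/255≈0.9451 > 0.04045 → ((0.9451+0.055)/1.055)^2.4 ≈ 0.87962
  G=183: 183/255≈0.7176 > 0.04045 → ((0.7176+0.055)/1.055)^2.4 ≈ 0.47353
  B=228: 228/255≈0.8941 > 0.04045 → ((0.8941+0.055)/1.055)^2.4 ≈ 0.77582
  L2 = 0.2126×0.87962 + 0.7152×0.47353 + 0.0722×0.77582 ≈ 0.58169
Lighter = 0.58169, Darker = 0.50629
Ratio = (L_lighter + 0.05) / (L_darker + 0.05)
Ratio = (0.58169 + 0.05) / (0.50629 + 0.05) = 0.63169 / 0.55629 ≈ 1.1355
Ratio ≈ 1.14:1


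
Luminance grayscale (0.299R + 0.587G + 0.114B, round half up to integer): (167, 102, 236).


Gray = 0.299×R + 0.587×G + 0.114×B
Gray = 0.299×167 + 0.587×102 + 0.114×236
Gray = 49.933 + 59.874 + 26.904
Gray = 136.711 → round half up → 137
Gray = 137


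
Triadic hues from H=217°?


Triadic: equally spaced at 120° intervals
H1 = 217°
H2 = (217 + 120) mod 360 = 337°
H3 = (217 + 240) mod 360 = 97°
Triadic = 217°, 337°, 97°


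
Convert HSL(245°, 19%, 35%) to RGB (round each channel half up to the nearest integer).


H=245°, S=0.19, L=0.35
C = (1-|2L-1|)×S = (1-|-0.30|)×0.19 = 0.133
H' = H/60 = 245/60 ≈ 4.0833; X = C×(1-|H' mod 2 - 1|) ≈ 0.0111
m = L - C/2 = 0.35 - 0.0665 = 0.2835
Sector ⌊H'⌋ = 4 → (R',G',B') = (≈0.0111, 0.0, 0.133)
RGB = ((R'+m)×255, (G'+m)×255, (B'+m)×255) = (75.11875, 72.2925, 106.2075)
Round half up → RGB(75, 72, 106)


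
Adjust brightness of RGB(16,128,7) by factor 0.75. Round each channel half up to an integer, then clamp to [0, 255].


Multiply each channel by 0.75, round half up, clamp to [0, 255]
R: 16×0.75 = 12
G: 128×0.75 = 96
B: 7×0.75 = 5.25 → round → 5
= RGB(12, 96, 5)


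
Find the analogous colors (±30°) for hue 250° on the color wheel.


Base hue: 250°
Left analog: (250 - 30) mod 360 = 220°
Right analog: (250 + 30) mod 360 = 280°
Analogous hues = 220° and 280°


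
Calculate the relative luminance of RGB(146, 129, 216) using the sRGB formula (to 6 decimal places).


Linearize each channel (sRGB transfer function): c = v/255; c_lin = c/12.92 if c ≤ 0.04045, else ((c+0.055)/1.055)^2.4
  R: 146/255 ≈ 0.572549 > 0.04045 → ((0.572549+0.055)/1.055)^2.4 ≈ 0.287441
  G: 129/255 ≈ 0.505882 > 0.04045 → ((0.505882+0.055)/1.055)^2.4 ≈ 0.219526
  B: 216/255 ≈ 0.847059 > 0.04045 → ((0.847059+0.055)/1.055)^2.4 ≈ 0.686685
R_lin = 0.287441, G_lin = 0.219526, B_lin = 0.686685
L = 0.2126×R + 0.7152×G + 0.0722×B
L = 0.2126×0.287441 + 0.7152×0.219526 + 0.0722×0.686685
L ≈ 0.267694


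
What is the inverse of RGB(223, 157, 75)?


Invert: (255-R, 255-G, 255-B)
R: 255-223 = 32
G: 255-157 = 98
B: 255-75 = 180
= RGB(32, 98, 180)


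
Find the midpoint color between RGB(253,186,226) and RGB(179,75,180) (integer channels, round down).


Midpoint: each channel = ⌊(C₁+C₂)/2⌋
R: ⌊(253+179)/2⌋ = 216
G: ⌊(186+75)/2⌋ = 130
B: ⌊(226+180)/2⌋ = 203
= RGB(216, 130, 203)


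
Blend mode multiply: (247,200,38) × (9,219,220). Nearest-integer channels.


Multiply: C = A×B/255, rounded to nearest integer
R: 247×9/255 = 2223/255 ≈ 8.718 → 9
G: 200×219/255 = 43800/255 ≈ 171.765 → 172
B: 38×220/255 = 8360/255 ≈ 32.784 → 33
= RGB(9, 172, 33)


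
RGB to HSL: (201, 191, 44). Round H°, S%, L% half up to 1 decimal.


Normalize: R'=201/255≈0.7882, G'=191/255≈0.7490, B'=44/255≈0.1725
Max=201/255, Min=44/255, Δ=Max-Min=157/255
L = (Max+Min)/2 = (201+44)/510 = 245/510 = 0.48039… → L = 48.0%
L ≤ 0.5 → S = Δ/(Max+Min) = 157/(201+44) = 157/245 = 0.64081… → S = 64.1%
(the 1/255 factors cancel in S and H, so raw channel differences can be used)
Max is R' → H = 60 × (((G-B)/Δ) mod 6) = 60 × (((191-44)/157) mod 6)
  147/157 = 0.9363…
  H = 60 × 0.9363… = 56.178…° → H = 56.2°
= HSL(56.2°, 64.1%, 48.0%)


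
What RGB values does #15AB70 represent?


15 → 21 (R)
AB → 171 (G)
70 → 112 (B)
= RGB(21, 171, 112)


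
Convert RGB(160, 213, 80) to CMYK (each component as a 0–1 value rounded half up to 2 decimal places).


R'=160/255≈0.6275, G'=213/255≈0.8353, B'=80/255≈0.3137
K = 1 - max(R',G',B') = 1 - 213/255 = 42/255 = 0.16470… → 0.16
(1-R'-K)/(1-K) simplifies to (max-R)/max with max = 213:
C = (213-160)/213 = 53/213 = 0.24882… → 0.25
M = (213-213)/213 = 0/213 = 0 → 0.00
Y = (213-80)/213 = 133/213 = 0.62441… → 0.62
= CMYK(0.25, 0.00, 0.62, 0.16)


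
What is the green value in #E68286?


Color: #E68286
R = E6 = 230
G = 82 = 130
B = 86 = 134
Green = 130


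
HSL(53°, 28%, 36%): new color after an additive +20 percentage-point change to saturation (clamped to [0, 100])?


Original S = 28%
Adjustment = +20 percentage points
New S = 28 + (20) = 48
Clamp to [0, 100] → 48
= HSL(53°, 48%, 36%)


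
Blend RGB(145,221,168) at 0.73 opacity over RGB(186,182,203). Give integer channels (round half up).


C = α×F + (1-α)×B, with 1-α = 0.27
R: 0.73×145 + 0.27×186 = 105.85 + 50.22 = 156.07 → 156
G: 0.73×221 + 0.27×182 = 161.33 + 49.14 = 210.47 → 210
B: 0.73×168 + 0.27×203 = 122.64 + 54.81 = 177.45 → 177
= RGB(156, 210, 177)


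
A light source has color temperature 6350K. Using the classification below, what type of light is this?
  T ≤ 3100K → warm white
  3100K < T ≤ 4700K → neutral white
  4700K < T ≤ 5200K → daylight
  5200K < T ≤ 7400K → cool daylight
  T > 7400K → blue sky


Temperature: 6350K
5200K < 6350K ≤ 7400K → cool daylight
Classification: cool daylight


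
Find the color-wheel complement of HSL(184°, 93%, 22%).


Complement = opposite side of color wheel = hue + 180°
H' = (184 + 180) mod 360 = 4°
S and L unchanged.
= HSL(4°, 93%, 22%)


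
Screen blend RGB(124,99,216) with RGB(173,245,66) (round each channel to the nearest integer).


Screen: C = 255 - (255-A)×(255-B)/255, rounded to nearest integer
R: 255 - (255-124)×(255-173)/255 = 255 - 10742/255 ≈ 255 - 42.125 = 212.875 → 213
G: 255 - (255-99)×(255-245)/255 = 255 - 1560/255 ≈ 255 - 6.118 = 248.882 → 249
B: 255 - (255-216)×(255-66)/255 = 255 - 7371/255 ≈ 255 - 28.906 = 226.094 → 226
= RGB(213, 249, 226)


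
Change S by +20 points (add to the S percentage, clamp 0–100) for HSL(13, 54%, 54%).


Original S = 54%
Adjustment = +20 percentage points
New S = 54 + (20) = 74
Clamp to [0, 100] → 74
= HSL(13°, 74%, 54%)


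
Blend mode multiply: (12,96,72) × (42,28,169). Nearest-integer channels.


Multiply: C = A×B/255, rounded to nearest integer
R: 12×42/255 = 504/255 ≈ 1.976 → 2
G: 96×28/255 = 2688/255 ≈ 10.541 → 11
B: 72×169/255 = 12168/255 ≈ 47.718 → 48
= RGB(2, 11, 48)


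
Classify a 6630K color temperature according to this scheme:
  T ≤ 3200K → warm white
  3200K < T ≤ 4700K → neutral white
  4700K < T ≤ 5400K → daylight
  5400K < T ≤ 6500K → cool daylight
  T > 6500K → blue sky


Temperature: 6630K
6630K > 6500K → blue sky
Classification: blue sky


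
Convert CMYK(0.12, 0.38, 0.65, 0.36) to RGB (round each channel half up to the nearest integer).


R = 255 × (1-C) × (1-K) = 255 × 0.88 × 0.64 = 143.616 → 144
G = 255 × (1-M) × (1-K) = 255 × 0.62 × 0.64 = 101.184 → 101
B = 255 × (1-Y) × (1-K) = 255 × 0.35 × 0.64 = 57.12 → 57
= RGB(144, 101, 57)


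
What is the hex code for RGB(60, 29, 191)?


R = 60 → 3C (hex)
G = 29 → 1D (hex)
B = 191 → BF (hex)
Hex = #3C1DBF


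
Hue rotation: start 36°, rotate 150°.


New hue = (H + rotation) mod 360
New hue = (36 + 150) mod 360
= 186 mod 360
= 186°


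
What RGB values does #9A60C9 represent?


9A → 154 (R)
60 → 96 (G)
C9 → 201 (B)
= RGB(154, 96, 201)


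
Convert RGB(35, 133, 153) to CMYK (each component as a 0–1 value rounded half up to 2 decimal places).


R'=35/255≈0.1373, G'=133/255≈0.5216, B'=153/255≈0.6000
K = 1 - max(R',G',B') = 1 - 153/255 = 102/255 = 0.4 → 0.40
(1-R'-K)/(1-K) simplifies to (max-R)/max with max = 153:
C = (153-35)/153 = 118/153 = 0.77124… → 0.77
M = (153-133)/153 = 20/153 = 0.13071… → 0.13
Y = (153-153)/153 = 0/153 = 0 → 0.00
= CMYK(0.77, 0.13, 0.00, 0.40)


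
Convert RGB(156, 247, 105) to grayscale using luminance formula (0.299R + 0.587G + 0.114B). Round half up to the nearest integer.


Gray = 0.299×R + 0.587×G + 0.114×B
Gray = 0.299×156 + 0.587×247 + 0.114×105
Gray = 46.644 + 144.989 + 11.970
Gray = 203.603 → round half up → 204
Gray = 204


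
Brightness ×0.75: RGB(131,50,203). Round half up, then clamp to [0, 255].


Multiply each channel by 0.75, round half up, clamp to [0, 255]
R: 131×0.75 = 98.25 → round → 98
G: 50×0.75 = 37.5 → round → 38
B: 203×0.75 = 152.25 → round → 152
= RGB(98, 38, 152)


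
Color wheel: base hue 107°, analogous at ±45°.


Base hue: 107°
Left analog: (107 - 45) mod 360 = 62°
Right analog: (107 + 45) mod 360 = 152°
Analogous hues = 62° and 152°


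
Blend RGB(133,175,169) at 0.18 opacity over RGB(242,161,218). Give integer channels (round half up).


C = α×F + (1-α)×B, with 1-α = 0.82
R: 0.18×133 + 0.82×242 = 23.94 + 198.44 = 222.38 → 222
G: 0.18×175 + 0.82×161 = 31.50 + 132.02 = 163.52 → 164
B: 0.18×169 + 0.82×218 = 30.42 + 178.76 = 209.18 → 209
= RGB(222, 164, 209)


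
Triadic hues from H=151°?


Triadic: equally spaced at 120° intervals
H1 = 151°
H2 = (151 + 120) mod 360 = 271°
H3 = (151 + 240) mod 360 = 31°
Triadic = 151°, 271°, 31°


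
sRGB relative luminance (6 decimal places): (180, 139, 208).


Linearize each channel (sRGB transfer function): c = v/255; c_lin = c/12.92 if c ≤ 0.04045, else ((c+0.055)/1.055)^2.4
  R: 180/255 ≈ 0.705882 > 0.04045 → ((0.705882+0.055)/1.055)^2.4 ≈ 0.456411
  G: 139/255 ≈ 0.545098 > 0.04045 → ((0.545098+0.055)/1.055)^2.4 ≈ 0.258183
  B: 208/255 ≈ 0.815686 > 0.04045 → ((0.815686+0.055)/1.055)^2.4 ≈ 0.630757
R_lin = 0.456411, G_lin = 0.258183, B_lin = 0.630757
L = 0.2126×R + 0.7152×G + 0.0722×B
L = 0.2126×0.456411 + 0.7152×0.258183 + 0.0722×0.630757
L ≈ 0.327226


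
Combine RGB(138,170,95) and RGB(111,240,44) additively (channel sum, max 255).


Additive: each channel = min(255, C₁+C₂)
R: 138+111 = 249 → 249
G: 170+240 = 410 → 255
B: 95+44 = 139 → 139
= RGB(249, 255, 139)


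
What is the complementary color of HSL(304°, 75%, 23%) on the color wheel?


Complement = opposite side of color wheel = hue + 180°
H' = (304 + 180) mod 360 = 124°
S and L unchanged.
= HSL(124°, 75%, 23%)


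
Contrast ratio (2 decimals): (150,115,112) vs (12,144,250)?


Linearize each sRGB channel c=v/255: c/12.92 if c ≤ 0.04045 else ((c+0.055)/1.055)^2.4
L = 0.2126×R_lin + 0.7152×G_lin + 0.0722×B_lin
Color 1 (150,115,112):
  R=150: 150/255≈0.5882 > 0.04045 → ((0.5882+0.055)/1.055)^2.4 ≈ 0.30499
  G=115: 115/255≈0.4510 > 0.04045 → ((0.4510+0.055)/1.055)^2.4 ≈ 0.17144
  B=112: 112/255≈0.4392 > 0.04045 → ((0.4392+0.055)/1.055)^2.4 ≈ 0.16203
  L1 = 0.2126×0.30499 + 0.7152×0.17144 + 0.0722×0.16203 ≈ 0.19915
Color 2 (12,144,250):
  R=12: 12/255≈0.0471 > 0.04045 → ((0.0471+0.055)/1.055)^2.4 ≈ 0.00368
  G=144: 144/255≈0.5647 > 0.04045 → ((0.5647+0.055)/1.055)^2.4 ≈ 0.27889
  B=250: 250/255≈0.9804 > 0.04045 → ((0.9804+0.055)/1.055)^2.4 ≈ 0.95597
  L2 = 0.2126×0.00368 + 0.7152×0.27889 + 0.0722×0.95597 ≈ 0.26927
Lighter = 0.26927, Darker = 0.19915
Ratio = (L_lighter + 0.05) / (L_darker + 0.05)
Ratio = (0.26927 + 0.05) / (0.19915 + 0.05) = 0.31927 / 0.24915 ≈ 1.2814
Ratio ≈ 1.28:1


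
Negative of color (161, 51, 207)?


Invert: (255-R, 255-G, 255-B)
R: 255-161 = 94
G: 255-51 = 204
B: 255-207 = 48
= RGB(94, 204, 48)


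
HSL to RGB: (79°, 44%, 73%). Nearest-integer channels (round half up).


H=79°, S=0.44, L=0.73
C = (1-|2L-1|)×S = (1-|0.46|)×0.44 = 0.2376
H' = H/60 = 79/60 ≈ 1.3167; X = C×(1-|H' mod 2 - 1|) = 0.16236
m = L - C/2 = 0.73 - 0.1188 = 0.6112
Sector ⌊H'⌋ = 1 → (R',G',B') = (0.16236, 0.2376, 0.0)
RGB = ((R'+m)×255, (G'+m)×255, (B'+m)×255) = (197.2578, 216.444, 155.856)
Round half up → RGB(197, 216, 156)


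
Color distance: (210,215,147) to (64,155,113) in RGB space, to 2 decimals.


d = √[(R₁-R₂)² + (G₁-G₂)² + (B₁-B₂)²]
d = √[(210-64)² + (215-155)² + (147-113)²]
d = √[21316 + 3600 + 1156]
d = √26072
d ≈ 161.47


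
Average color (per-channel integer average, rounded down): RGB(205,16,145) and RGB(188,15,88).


Midpoint: each channel = ⌊(C₁+C₂)/2⌋
R: ⌊(205+188)/2⌋ = 196
G: ⌊(16+15)/2⌋ = 15
B: ⌊(145+88)/2⌋ = 116
= RGB(196, 15, 116)


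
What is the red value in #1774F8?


Color: #1774F8
R = 17 = 23
G = 74 = 116
B = F8 = 248
Red = 23


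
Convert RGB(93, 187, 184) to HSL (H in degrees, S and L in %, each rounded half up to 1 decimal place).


Normalize: R'=93/255≈0.3647, G'=187/255≈0.7333, B'=184/255≈0.7216
Max=187/255, Min=93/255, Δ=Max-Min=94/255
L = (Max+Min)/2 = (187+93)/510 = 280/510 = 0.54901… → L = 54.9%
L > 0.5 → S = Δ/(2-Max-Min) = 94/(510-187-93) = 94/230 = 0.40869… → S = 40.9%
(the 1/255 factors cancel in S and H, so raw channel differences can be used)
Max is G' → H = 60 × ((B-R)/Δ + 2) = 60 × ((184-93)/94 + 2)
  91/94 + 2 = 0.9680… + 2 = 2.9680…
  H = 60 × 2.9680… = 178.085…° → H = 178.1°
= HSL(178.1°, 40.9%, 54.9%)


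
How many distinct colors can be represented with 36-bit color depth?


Colors = 2^bits = 2^36
= 68,719,476,736 colors


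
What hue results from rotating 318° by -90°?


New hue = (H + rotation) mod 360
New hue = (318 -90) mod 360
= 228 mod 360
= 228°


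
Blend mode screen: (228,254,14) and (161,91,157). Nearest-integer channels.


Screen: C = 255 - (255-A)×(255-B)/255, rounded to nearest integer
R: 255 - (255-228)×(255-161)/255 = 255 - 2538/255 ≈ 255 - 9.953 = 245.047 → 245
G: 255 - (255-254)×(255-91)/255 = 255 - 164/255 ≈ 255 - 0.643 = 254.357 → 254
B: 255 - (255-14)×(255-157)/255 = 255 - 23618/255 ≈ 255 - 92.620 = 162.380 → 162
= RGB(245, 254, 162)


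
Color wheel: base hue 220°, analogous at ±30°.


Base hue: 220°
Left analog: (220 - 30) mod 360 = 190°
Right analog: (220 + 30) mod 360 = 250°
Analogous hues = 190° and 250°


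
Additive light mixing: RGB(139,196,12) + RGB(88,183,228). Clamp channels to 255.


Additive: each channel = min(255, C₁+C₂)
R: 139+88 = 227 → 227
G: 196+183 = 379 → 255
B: 12+228 = 240 → 240
= RGB(227, 255, 240)


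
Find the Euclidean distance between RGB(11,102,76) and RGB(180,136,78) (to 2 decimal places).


d = √[(R₁-R₂)² + (G₁-G₂)² + (B₁-B₂)²]
d = √[(11-180)² + (102-136)² + (76-78)²]
d = √[28561 + 1156 + 4]
d = √29721
d ≈ 172.40


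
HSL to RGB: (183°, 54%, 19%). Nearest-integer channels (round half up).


H=183°, S=0.54, L=0.19
C = (1-|2L-1|)×S = (1-|-0.62|)×0.54 = 0.2052
H' = H/60 = 183/60 ≈ 3.0500; X = C×(1-|H' mod 2 - 1|) = 0.19494
m = L - C/2 = 0.19 - 0.1026 = 0.0874
Sector ⌊H'⌋ = 3 → (R',G',B') = (0.0, 0.19494, 0.2052)
RGB = ((R'+m)×255, (G'+m)×255, (B'+m)×255) = (22.287, 71.9967, 74.613)
Round half up → RGB(22, 72, 75)


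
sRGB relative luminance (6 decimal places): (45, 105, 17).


Linearize each channel (sRGB transfer function): c = v/255; c_lin = c/12.92 if c ≤ 0.04045, else ((c+0.055)/1.055)^2.4
  R: 45/255 ≈ 0.176471 > 0.04045 → ((0.176471+0.055)/1.055)^2.4 ≈ 0.026241
  G: 105/255 ≈ 0.411765 > 0.04045 → ((0.411765+0.055)/1.055)^2.4 ≈ 0.141263
  B: 17/255 ≈ 0.066667 > 0.04045 → ((0.066667+0.055)/1.055)^2.4 ≈ 0.005605
R_lin = 0.026241, G_lin = 0.141263, B_lin = 0.005605
L = 0.2126×R + 0.7152×G + 0.0722×B
L = 0.2126×0.026241 + 0.7152×0.141263 + 0.0722×0.005605
L ≈ 0.107015


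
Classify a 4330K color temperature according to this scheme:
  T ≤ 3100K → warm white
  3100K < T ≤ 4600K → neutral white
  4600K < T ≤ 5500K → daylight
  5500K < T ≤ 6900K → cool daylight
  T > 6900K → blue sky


Temperature: 4330K
3100K < 4330K ≤ 4600K → neutral white
Classification: neutral white


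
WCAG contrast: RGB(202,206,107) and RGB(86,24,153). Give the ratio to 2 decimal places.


Linearize each sRGB channel c=v/255: c/12.92 if c ≤ 0.04045 else ((c+0.055)/1.055)^2.4
L = 0.2126×R_lin + 0.7152×G_lin + 0.0722×B_lin
Color 1 (202,206,107):
  R=202: 202/255≈0.7922 > 0.04045 → ((0.7922+0.055)/1.055)^2.4 ≈ 0.59062
  G=206: 206/255≈0.8078 > 0.04045 → ((0.8078+0.055)/1.055)^2.4 ≈ 0.61721
  B=107: 107/255≈0.4196 > 0.04045 → ((0.4196+0.055)/1.055)^2.4 ≈ 0.14703
  L1 = 0.2126×0.59062 + 0.7152×0.61721 + 0.0722×0.14703 ≈ 0.57761
Color 2 (86,24,153):
  R=86: 86/255≈0.3373 > 0.04045 → ((0.3373+0.055)/1.055)^2.4 ≈ 0.09306
  G=24: 24/255≈0.0941 > 0.04045 → ((0.0941+0.055)/1.055)^2.4 ≈ 0.00913
  B=153: 153/255≈0.6000 > 0.04045 → ((0.6000+0.055)/1.055)^2.4 ≈ 0.31855
  L2 = 0.2126×0.09306 + 0.7152×0.00913 + 0.0722×0.31855 ≈ 0.04932
Lighter = 0.57761, Darker = 0.04932
Ratio = (L_lighter + 0.05) / (L_darker + 0.05)
Ratio = (0.57761 + 0.05) / (0.04932 + 0.05) = 0.62761 / 0.09932 ≈ 6.3193
Ratio ≈ 6.32:1


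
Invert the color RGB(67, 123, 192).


Invert: (255-R, 255-G, 255-B)
R: 255-67 = 188
G: 255-123 = 132
B: 255-192 = 63
= RGB(188, 132, 63)


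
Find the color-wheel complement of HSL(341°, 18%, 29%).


Complement = opposite side of color wheel = hue + 180°
H' = (341 + 180) mod 360 = 161°
S and L unchanged.
= HSL(161°, 18%, 29%)


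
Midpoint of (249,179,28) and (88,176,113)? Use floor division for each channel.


Midpoint: each channel = ⌊(C₁+C₂)/2⌋
R: ⌊(249+88)/2⌋ = 168
G: ⌊(179+176)/2⌋ = 177
B: ⌊(28+113)/2⌋ = 70
= RGB(168, 177, 70)


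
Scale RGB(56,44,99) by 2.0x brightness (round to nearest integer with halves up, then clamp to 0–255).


Multiply each channel by 2.0, round half up, clamp to [0, 255]
R: 56×2.0 = 112
G: 44×2.0 = 88
B: 99×2.0 = 198
= RGB(112, 88, 198)


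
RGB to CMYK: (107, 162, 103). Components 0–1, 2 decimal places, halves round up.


R'=107/255≈0.4196, G'=162/255≈0.6353, B'=103/255≈0.4039
K = 1 - max(R',G',B') = 1 - 162/255 = 93/255 = 0.36470… → 0.36
(1-R'-K)/(1-K) simplifies to (max-R)/max with max = 162:
C = (162-107)/162 = 55/162 = 0.33950… → 0.34
M = (162-162)/162 = 0/162 = 0 → 0.00
Y = (162-103)/162 = 59/162 = 0.36419… → 0.36
= CMYK(0.34, 0.00, 0.36, 0.36)


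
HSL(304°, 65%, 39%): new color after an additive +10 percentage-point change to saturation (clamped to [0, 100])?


Original S = 65%
Adjustment = +10 percentage points
New S = 65 + (10) = 75
Clamp to [0, 100] → 75
= HSL(304°, 75%, 39%)


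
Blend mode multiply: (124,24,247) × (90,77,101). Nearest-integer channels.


Multiply: C = A×B/255, rounded to nearest integer
R: 124×90/255 = 11160/255 ≈ 43.765 → 44
G: 24×77/255 = 1848/255 ≈ 7.247 → 7
B: 247×101/255 = 24947/255 ≈ 97.831 → 98
= RGB(44, 7, 98)


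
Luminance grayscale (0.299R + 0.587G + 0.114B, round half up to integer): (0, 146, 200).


Gray = 0.299×R + 0.587×G + 0.114×B
Gray = 0.299×0 + 0.587×146 + 0.114×200
Gray = 0.000 + 85.702 + 22.800
Gray = 108.502 → round half up → 109
Gray = 109


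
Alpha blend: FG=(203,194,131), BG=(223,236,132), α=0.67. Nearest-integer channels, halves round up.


C = α×F + (1-α)×B, with 1-α = 0.33
R: 0.67×203 + 0.33×223 = 136.01 + 73.59 = 209.60 → 210
G: 0.67×194 + 0.33×236 = 129.98 + 77.88 = 207.86 → 208
B: 0.67×131 + 0.33×132 = 87.77 + 43.56 = 131.33 → 131
= RGB(210, 208, 131)


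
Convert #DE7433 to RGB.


DE → 222 (R)
74 → 116 (G)
33 → 51 (B)
= RGB(222, 116, 51)


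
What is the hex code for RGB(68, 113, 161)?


R = 68 → 44 (hex)
G = 113 → 71 (hex)
B = 161 → A1 (hex)
Hex = #4471A1


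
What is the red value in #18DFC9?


Color: #18DFC9
R = 18 = 24
G = DF = 223
B = C9 = 201
Red = 24


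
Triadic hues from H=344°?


Triadic: equally spaced at 120° intervals
H1 = 344°
H2 = (344 + 120) mod 360 = 104°
H3 = (344 + 240) mod 360 = 224°
Triadic = 344°, 104°, 224°


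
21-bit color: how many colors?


Colors = 2^bits = 2^21
= 2,097,152 colors


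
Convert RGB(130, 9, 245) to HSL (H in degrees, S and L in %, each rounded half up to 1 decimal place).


Normalize: R'=130/255≈0.5098, G'=9/255≈0.0353, B'=245/255≈0.9608
Max=245/255, Min=9/255, Δ=Max-Min=236/255
L = (Max+Min)/2 = (245+9)/510 = 254/510 = 0.49803… → L = 49.8%
L ≤ 0.5 → S = Δ/(Max+Min) = 236/(245+9) = 236/254 = 0.92913… → S = 92.9%
(the 1/255 factors cancel in S and H, so raw channel differences can be used)
Max is B' → H = 60 × ((R-G)/Δ + 4) = 60 × ((130-9)/236 + 4)
  121/236 + 4 = 0.5127… + 4 = 4.5127…
  H = 60 × 4.5127… = 270.762…° → H = 270.8°
= HSL(270.8°, 92.9%, 49.8%)


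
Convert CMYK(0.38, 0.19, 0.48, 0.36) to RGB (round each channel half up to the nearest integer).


R = 255 × (1-C) × (1-K) = 255 × 0.62 × 0.64 = 101.184 → 101
G = 255 × (1-M) × (1-K) = 255 × 0.81 × 0.64 = 132.192 → 132
B = 255 × (1-Y) × (1-K) = 255 × 0.52 × 0.64 = 84.864 → 85
= RGB(101, 132, 85)


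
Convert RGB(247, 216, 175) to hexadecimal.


R = 247 → F7 (hex)
G = 216 → D8 (hex)
B = 175 → AF (hex)
Hex = #F7D8AF


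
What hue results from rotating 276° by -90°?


New hue = (H + rotation) mod 360
New hue = (276 -90) mod 360
= 186 mod 360
= 186°


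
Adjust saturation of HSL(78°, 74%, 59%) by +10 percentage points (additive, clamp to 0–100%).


Original S = 74%
Adjustment = +10 percentage points
New S = 74 + (10) = 84
Clamp to [0, 100] → 84
= HSL(78°, 84%, 59%)


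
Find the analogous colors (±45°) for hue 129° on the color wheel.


Base hue: 129°
Left analog: (129 - 45) mod 360 = 84°
Right analog: (129 + 45) mod 360 = 174°
Analogous hues = 84° and 174°


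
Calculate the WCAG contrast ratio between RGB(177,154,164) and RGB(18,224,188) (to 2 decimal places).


Linearize each sRGB channel c=v/255: c/12.92 if c ≤ 0.04045 else ((c+0.055)/1.055)^2.4
L = 0.2126×R_lin + 0.7152×G_lin + 0.0722×B_lin
Color 1 (177,154,164):
  R=177: 177/255≈0.6941 > 0.04045 → ((0.6941+0.055)/1.055)^2.4 ≈ 0.43966
  G=154: 154/255≈0.6039 > 0.04045 → ((0.6039+0.055)/1.055)^2.4 ≈ 0.32314
  B=164: 164/255≈0.6431 > 0.04045 → ((0.6431+0.055)/1.055)^2.4 ≈ 0.37124
  L1 = 0.2126×0.43966 + 0.7152×0.32314 + 0.0722×0.37124 ≈ 0.35139
Color 2 (18,224,188):
  R=18: 18/255≈0.0706 > 0.04045 → ((0.0706+0.055)/1.055)^2.4 ≈ 0.00605
  G=224: 224/255≈0.8784 > 0.04045 → ((0.8784+0.055)/1.055)^2.4 ≈ 0.74540
  B=188: 188/255≈0.7373 > 0.04045 → ((0.7373+0.055)/1.055)^2.4 ≈ 0.50289
  L2 = 0.2126×0.00605 + 0.7152×0.74540 + 0.0722×0.50289 ≈ 0.57071
Lighter = 0.57071, Darker = 0.35139
Ratio = (L_lighter + 0.05) / (L_darker + 0.05)
Ratio = (0.57071 + 0.05) / (0.35139 + 0.05) = 0.62071 / 0.40139 ≈ 1.5464
Ratio ≈ 1.55:1


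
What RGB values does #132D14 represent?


13 → 19 (R)
2D → 45 (G)
14 → 20 (B)
= RGB(19, 45, 20)


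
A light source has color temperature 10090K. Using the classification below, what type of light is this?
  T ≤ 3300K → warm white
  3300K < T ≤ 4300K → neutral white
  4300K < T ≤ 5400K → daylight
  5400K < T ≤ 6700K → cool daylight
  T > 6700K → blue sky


Temperature: 10090K
10090K > 6700K → blue sky
Classification: blue sky


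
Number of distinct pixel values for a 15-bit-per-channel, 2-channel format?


Total bits = 15 bits/channel × 2 channels = 30 bits
Distinct pixel values = 2^30
= 1,073,741,824 pixel values


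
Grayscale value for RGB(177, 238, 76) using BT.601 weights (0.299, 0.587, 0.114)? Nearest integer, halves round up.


Gray = 0.299×R + 0.587×G + 0.114×B
Gray = 0.299×177 + 0.587×238 + 0.114×76
Gray = 52.923 + 139.706 + 8.664
Gray = 201.293 → round half up → 201
Gray = 201


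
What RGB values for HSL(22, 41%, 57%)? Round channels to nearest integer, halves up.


H=22°, S=0.41, L=0.57
C = (1-|2L-1|)×S = (1-|0.14|)×0.41 = 0.3526
H' = H/60 = 22/60 ≈ 0.3667; X = C×(1-|H' mod 2 - 1|) ≈ 0.1293
m = L - C/2 = 0.57 - 0.1763 = 0.3937
Sector ⌊H'⌋ = 0 → (R',G',B') = (0.3526, ≈0.1293, 0.0)
RGB = ((R'+m)×255, (G'+m)×255, (B'+m)×255) = (190.3065, 133.3616, 100.3935)
Round half up → RGB(190, 133, 100)


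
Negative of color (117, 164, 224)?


Invert: (255-R, 255-G, 255-B)
R: 255-117 = 138
G: 255-164 = 91
B: 255-224 = 31
= RGB(138, 91, 31)


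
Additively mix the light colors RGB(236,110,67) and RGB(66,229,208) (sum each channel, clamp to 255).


Additive: each channel = min(255, C₁+C₂)
R: 236+66 = 302 → 255
G: 110+229 = 339 → 255
B: 67+208 = 275 → 255
= RGB(255, 255, 255)


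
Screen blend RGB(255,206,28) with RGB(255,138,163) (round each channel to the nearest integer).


Screen: C = 255 - (255-A)×(255-B)/255, rounded to nearest integer
R: 255 - (255-255)×(255-255)/255 = 255 - 0/255 ≈ 255 - 0.000 = 255.000 → 255
G: 255 - (255-206)×(255-138)/255 = 255 - 5733/255 ≈ 255 - 22.482 = 232.518 → 233
B: 255 - (255-28)×(255-163)/255 = 255 - 20884/255 ≈ 255 - 81.898 = 173.102 → 173
= RGB(255, 233, 173)


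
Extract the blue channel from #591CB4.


Color: #591CB4
R = 59 = 89
G = 1C = 28
B = B4 = 180
Blue = 180


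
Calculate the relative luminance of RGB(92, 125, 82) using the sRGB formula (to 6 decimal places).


Linearize each channel (sRGB transfer function): c = v/255; c_lin = c/12.92 if c ≤ 0.04045, else ((c+0.055)/1.055)^2.4
  R: 92/255 ≈ 0.360784 > 0.04045 → ((0.360784+0.055)/1.055)^2.4 ≈ 0.107023
  G: 125/255 ≈ 0.490196 > 0.04045 → ((0.490196+0.055)/1.055)^2.4 ≈ 0.205079
  B: 82/255 ≈ 0.321569 > 0.04045 → ((0.321569+0.055)/1.055)^2.4 ≈ 0.084376
R_lin = 0.107023, G_lin = 0.205079, B_lin = 0.084376
L = 0.2126×R + 0.7152×G + 0.0722×B
L = 0.2126×0.107023 + 0.7152×0.205079 + 0.0722×0.084376
L ≈ 0.175517


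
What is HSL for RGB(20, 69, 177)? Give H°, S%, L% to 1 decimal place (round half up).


Normalize: R'=20/255≈0.0784, G'=69/255≈0.2706, B'=177/255≈0.6941
Max=177/255, Min=20/255, Δ=Max-Min=157/255
L = (Max+Min)/2 = (177+20)/510 = 197/510 = 0.38627… → L = 38.6%
L ≤ 0.5 → S = Δ/(Max+Min) = 157/(177+20) = 157/197 = 0.79695… → S = 79.7%
(the 1/255 factors cancel in S and H, so raw channel differences can be used)
Max is B' → H = 60 × ((R-G)/Δ + 4) = 60 × ((20-69)/157 + 4)
  -49/157 + 4 = -0.3121… + 4 = 3.6878…
  H = 60 × 3.6878… = 221.273…° → H = 221.3°
= HSL(221.3°, 79.7%, 38.6%)


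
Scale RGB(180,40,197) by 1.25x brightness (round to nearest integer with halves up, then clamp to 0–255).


Multiply each channel by 1.25, round half up, clamp to [0, 255]
R: 180×1.25 = 225
G: 40×1.25 = 50
B: 197×1.25 = 246.25 → round → 246
= RGB(225, 50, 246)


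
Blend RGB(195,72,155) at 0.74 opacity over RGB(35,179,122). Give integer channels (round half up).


C = α×F + (1-α)×B, with 1-α = 0.26
R: 0.74×195 + 0.26×35 = 144.30 + 9.10 = 153.40 → 153
G: 0.74×72 + 0.26×179 = 53.28 + 46.54 = 99.82 → 100
B: 0.74×155 + 0.26×122 = 114.70 + 31.72 = 146.42 → 146
= RGB(153, 100, 146)


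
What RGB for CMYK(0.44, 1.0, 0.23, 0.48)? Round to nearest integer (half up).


R = 255 × (1-C) × (1-K) = 255 × 0.56 × 0.52 = 74.256 → 74
G = 255 × (1-M) × (1-K) = 255 × 0.00 × 0.52 = 0
B = 255 × (1-Y) × (1-K) = 255 × 0.77 × 0.52 = 102.102 → 102
= RGB(74, 0, 102)


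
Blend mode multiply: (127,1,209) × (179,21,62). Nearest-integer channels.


Multiply: C = A×B/255, rounded to nearest integer
R: 127×179/255 = 22733/255 ≈ 89.149 → 89
G: 1×21/255 = 21/255 ≈ 0.082 → 0
B: 209×62/255 = 12958/255 ≈ 50.816 → 51
= RGB(89, 0, 51)


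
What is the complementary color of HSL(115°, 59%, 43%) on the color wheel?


Complement = opposite side of color wheel = hue + 180°
H' = (115 + 180) mod 360 = 295°
S and L unchanged.
= HSL(295°, 59%, 43%)


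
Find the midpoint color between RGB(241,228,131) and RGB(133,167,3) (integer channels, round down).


Midpoint: each channel = ⌊(C₁+C₂)/2⌋
R: ⌊(241+133)/2⌋ = 187
G: ⌊(228+167)/2⌋ = 197
B: ⌊(131+3)/2⌋ = 67
= RGB(187, 197, 67)


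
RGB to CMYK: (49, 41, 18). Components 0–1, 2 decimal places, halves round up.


R'=49/255≈0.1922, G'=41/255≈0.1608, B'=18/255≈0.0706
K = 1 - max(R',G',B') = 1 - 49/255 = 206/255 = 0.80784… → 0.81
(1-R'-K)/(1-K) simplifies to (max-R)/max with max = 49:
C = (49-49)/49 = 0/49 = 0 → 0.00
M = (49-41)/49 = 8/49 = 0.16326… → 0.16
Y = (49-18)/49 = 31/49 = 0.63265… → 0.63
= CMYK(0.00, 0.16, 0.63, 0.81)


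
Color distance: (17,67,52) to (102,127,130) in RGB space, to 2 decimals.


d = √[(R₁-R₂)² + (G₁-G₂)² + (B₁-B₂)²]
d = √[(17-102)² + (67-127)² + (52-130)²]
d = √[7225 + 3600 + 6084]
d = √16909
d ≈ 130.03


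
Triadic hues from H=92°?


Triadic: equally spaced at 120° intervals
H1 = 92°
H2 = (92 + 120) mod 360 = 212°
H3 = (92 + 240) mod 360 = 332°
Triadic = 92°, 212°, 332°


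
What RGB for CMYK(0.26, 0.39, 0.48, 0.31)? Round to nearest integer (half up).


R = 255 × (1-C) × (1-K) = 255 × 0.74 × 0.69 = 130.203 → 130
G = 255 × (1-M) × (1-K) = 255 × 0.61 × 0.69 = 107.3295 → 107
B = 255 × (1-Y) × (1-K) = 255 × 0.52 × 0.69 = 91.494 → 91
= RGB(130, 107, 91)


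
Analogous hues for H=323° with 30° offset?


Base hue: 323°
Left analog: (323 - 30) mod 360 = 293°
Right analog: (323 + 30) mod 360 = 353°
Analogous hues = 293° and 353°


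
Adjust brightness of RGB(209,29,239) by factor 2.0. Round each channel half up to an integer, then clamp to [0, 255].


Multiply each channel by 2.0, round half up, clamp to [0, 255]
R: 209×2.0 = 418 → clamp → 255
G: 29×2.0 = 58
B: 239×2.0 = 478 → clamp → 255
= RGB(255, 58, 255)


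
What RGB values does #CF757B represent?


CF → 207 (R)
75 → 117 (G)
7B → 123 (B)
= RGB(207, 117, 123)


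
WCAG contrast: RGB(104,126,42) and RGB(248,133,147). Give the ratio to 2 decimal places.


Linearize each sRGB channel c=v/255: c/12.92 if c ≤ 0.04045 else ((c+0.055)/1.055)^2.4
L = 0.2126×R_lin + 0.7152×G_lin + 0.0722×B_lin
Color 1 (104,126,42):
  R=104: 104/255≈0.4078 > 0.04045 → ((0.4078+0.055)/1.055)^2.4 ≈ 0.13843
  G=126: 126/255≈0.4941 > 0.04045 → ((0.4941+0.055)/1.055)^2.4 ≈ 0.20864
  B=42: 42/255≈0.1647 > 0.04045 → ((0.1647+0.055)/1.055)^2.4 ≈ 0.02315
  L1 = 0.2126×0.13843 + 0.7152×0.20864 + 0.0722×0.02315 ≈ 0.18032
Color 2 (248,133,147):
  R=248: 248/255≈0.9725 > 0.04045 → ((0.9725+0.055)/1.055)^2.4 ≈ 0.93869
  G=133: 133/255≈0.5216 > 0.04045 → ((0.5216+0.055)/1.055)^2.4 ≈ 0.23455
  B=147: 147/255≈0.5765 > 0.04045 → ((0.5765+0.055)/1.055)^2.4 ≈ 0.29177
  L2 = 0.2126×0.93869 + 0.7152×0.23455 + 0.0722×0.29177 ≈ 0.38838
Lighter = 0.38838, Darker = 0.18032
Ratio = (L_lighter + 0.05) / (L_darker + 0.05)
Ratio = (0.38838 + 0.05) / (0.18032 + 0.05) = 0.43838 / 0.23032 ≈ 1.9034
Ratio ≈ 1.90:1


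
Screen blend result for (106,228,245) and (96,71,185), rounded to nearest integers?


Screen: C = 255 - (255-A)×(255-B)/255, rounded to nearest integer
R: 255 - (255-106)×(255-96)/255 = 255 - 23691/255 ≈ 255 - 92.906 = 162.094 → 162
G: 255 - (255-228)×(255-71)/255 = 255 - 4968/255 ≈ 255 - 19.482 = 235.518 → 236
B: 255 - (255-245)×(255-185)/255 = 255 - 700/255 ≈ 255 - 2.745 = 252.255 → 252
= RGB(162, 236, 252)


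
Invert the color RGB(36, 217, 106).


Invert: (255-R, 255-G, 255-B)
R: 255-36 = 219
G: 255-217 = 38
B: 255-106 = 149
= RGB(219, 38, 149)


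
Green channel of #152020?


Color: #152020
R = 15 = 21
G = 20 = 32
B = 20 = 32
Green = 32


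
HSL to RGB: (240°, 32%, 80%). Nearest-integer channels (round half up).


H=240°, S=0.32, L=0.80
C = (1-|2L-1|)×S = (1-|0.60|)×0.32 = 0.128
H' = H/60 = 240/60 ≈ 4.0000; X = C×(1-|H' mod 2 - 1|) = 0.0
m = L - C/2 = 0.80 - 0.064 = 0.736
Sector ⌊H'⌋ = 4 → (R',G',B') = (0.0, 0.0, 0.128)
RGB = ((R'+m)×255, (G'+m)×255, (B'+m)×255) = (187.68, 187.68, 220.32)
Round half up → RGB(188, 188, 220)


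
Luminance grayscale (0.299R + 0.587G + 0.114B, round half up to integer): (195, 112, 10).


Gray = 0.299×R + 0.587×G + 0.114×B
Gray = 0.299×195 + 0.587×112 + 0.114×10
Gray = 58.305 + 65.744 + 1.140
Gray = 125.189 → round half up → 125
Gray = 125


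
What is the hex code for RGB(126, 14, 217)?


R = 126 → 7E (hex)
G = 14 → 0E (hex)
B = 217 → D9 (hex)
Hex = #7E0ED9


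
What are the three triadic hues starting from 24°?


Triadic: equally spaced at 120° intervals
H1 = 24°
H2 = (24 + 120) mod 360 = 144°
H3 = (24 + 240) mod 360 = 264°
Triadic = 24°, 144°, 264°


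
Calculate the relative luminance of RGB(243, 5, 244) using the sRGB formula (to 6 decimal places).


Linearize each channel (sRGB transfer function): c = v/255; c_lin = c/12.92 if c ≤ 0.04045, else ((c+0.055)/1.055)^2.4
  R: 243/255 ≈ 0.952941 > 0.04045 → ((0.952941+0.055)/1.055)^2.4 ≈ 0.896269
  G: 5/255 ≈ 0.019608 ≤ 0.04045 → 0.019608/12.92 ≈ 0.001518
  B: 244/255 ≈ 0.956863 > 0.04045 → ((0.956863+0.055)/1.055)^2.4 ≈ 0.904661
R_lin = 0.896269, G_lin = 0.001518, B_lin = 0.904661
L = 0.2126×R + 0.7152×G + 0.0722×B
L = 0.2126×0.896269 + 0.7152×0.001518 + 0.0722×0.904661
L ≈ 0.256949


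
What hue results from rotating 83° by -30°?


New hue = (H + rotation) mod 360
New hue = (83 -30) mod 360
= 53 mod 360
= 53°


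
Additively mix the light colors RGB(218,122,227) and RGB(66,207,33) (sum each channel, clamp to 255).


Additive: each channel = min(255, C₁+C₂)
R: 218+66 = 284 → 255
G: 122+207 = 329 → 255
B: 227+33 = 260 → 255
= RGB(255, 255, 255)


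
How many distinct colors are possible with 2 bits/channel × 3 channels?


Total bits = 2 bits/channel × 3 channels = 6 bits
Distinct colors = 2^6
= 64 colors


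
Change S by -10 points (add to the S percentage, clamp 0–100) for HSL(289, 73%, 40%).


Original S = 73%
Adjustment = -10 percentage points
New S = 73 + (-10) = 63
Clamp to [0, 100] → 63
= HSL(289°, 63%, 40%)


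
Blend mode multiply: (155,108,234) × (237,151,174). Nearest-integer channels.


Multiply: C = A×B/255, rounded to nearest integer
R: 155×237/255 = 36735/255 ≈ 144.059 → 144
G: 108×151/255 = 16308/255 ≈ 63.953 → 64
B: 234×174/255 = 40716/255 ≈ 159.671 → 160
= RGB(144, 64, 160)


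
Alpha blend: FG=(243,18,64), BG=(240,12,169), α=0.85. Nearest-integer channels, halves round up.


C = α×F + (1-α)×B, with 1-α = 0.15
R: 0.85×243 + 0.15×240 = 206.55 + 36.00 = 242.55 → 243
G: 0.85×18 + 0.15×12 = 15.30 + 1.80 = 17.10 → 17
B: 0.85×64 + 0.15×169 = 54.40 + 25.35 = 79.75 → 80
= RGB(243, 17, 80)


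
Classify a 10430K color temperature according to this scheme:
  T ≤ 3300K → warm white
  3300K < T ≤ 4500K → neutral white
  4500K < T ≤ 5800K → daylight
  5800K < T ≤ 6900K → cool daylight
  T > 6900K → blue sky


Temperature: 10430K
10430K > 6900K → blue sky
Classification: blue sky


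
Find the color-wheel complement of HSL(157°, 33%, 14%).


Complement = opposite side of color wheel = hue + 180°
H' = (157 + 180) mod 360 = 337°
S and L unchanged.
= HSL(337°, 33%, 14%)


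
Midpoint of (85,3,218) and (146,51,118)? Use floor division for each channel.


Midpoint: each channel = ⌊(C₁+C₂)/2⌋
R: ⌊(85+146)/2⌋ = 115
G: ⌊(3+51)/2⌋ = 27
B: ⌊(218+118)/2⌋ = 168
= RGB(115, 27, 168)


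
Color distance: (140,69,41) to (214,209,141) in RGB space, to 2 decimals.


d = √[(R₁-R₂)² + (G₁-G₂)² + (B₁-B₂)²]
d = √[(140-214)² + (69-209)² + (41-141)²]
d = √[5476 + 19600 + 10000]
d = √35076
d ≈ 187.29


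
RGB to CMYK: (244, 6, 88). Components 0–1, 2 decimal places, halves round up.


R'=244/255≈0.9569, G'=6/255≈0.0235, B'=88/255≈0.3451
K = 1 - max(R',G',B') = 1 - 244/255 = 11/255 = 0.04313… → 0.04
(1-R'-K)/(1-K) simplifies to (max-R)/max with max = 244:
C = (244-244)/244 = 0/244 = 0 → 0.00
M = (244-6)/244 = 238/244 = 0.97540… → 0.98
Y = (244-88)/244 = 156/244 = 0.63934… → 0.64
= CMYK(0.00, 0.98, 0.64, 0.04)


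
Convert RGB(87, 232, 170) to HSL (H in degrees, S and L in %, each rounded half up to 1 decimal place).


Normalize: R'=87/255≈0.3412, G'=232/255≈0.9098, B'=170/255≈0.6667
Max=232/255, Min=87/255, Δ=Max-Min=145/255
L = (Max+Min)/2 = (232+87)/510 = 319/510 = 0.62549… → L = 62.5%
L > 0.5 → S = Δ/(2-Max-Min) = 145/(510-232-87) = 145/191 = 0.75916… → S = 75.9%
(the 1/255 factors cancel in S and H, so raw channel differences can be used)
Max is G' → H = 60 × ((B-R)/Δ + 2) = 60 × ((170-87)/145 + 2)
  83/145 + 2 = 0.5724… + 2 = 2.5724…
  H = 60 × 2.5724… = 154.344…° → H = 154.3°
= HSL(154.3°, 75.9%, 62.5%)


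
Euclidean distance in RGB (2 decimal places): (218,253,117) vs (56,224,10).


d = √[(R₁-R₂)² + (G₁-G₂)² + (B₁-B₂)²]
d = √[(218-56)² + (253-224)² + (117-10)²]
d = √[26244 + 841 + 11449]
d = √38534
d ≈ 196.30


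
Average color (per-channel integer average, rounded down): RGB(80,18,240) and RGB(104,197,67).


Midpoint: each channel = ⌊(C₁+C₂)/2⌋
R: ⌊(80+104)/2⌋ = 92
G: ⌊(18+197)/2⌋ = 107
B: ⌊(240+67)/2⌋ = 153
= RGB(92, 107, 153)


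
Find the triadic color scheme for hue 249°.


Triadic: equally spaced at 120° intervals
H1 = 249°
H2 = (249 + 120) mod 360 = 9°
H3 = (249 + 240) mod 360 = 129°
Triadic = 249°, 9°, 129°


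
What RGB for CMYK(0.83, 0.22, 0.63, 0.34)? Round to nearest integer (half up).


R = 255 × (1-C) × (1-K) = 255 × 0.17 × 0.66 = 28.611 → 29
G = 255 × (1-M) × (1-K) = 255 × 0.78 × 0.66 = 131.274 → 131
B = 255 × (1-Y) × (1-K) = 255 × 0.37 × 0.66 = 62.271 → 62
= RGB(29, 131, 62)


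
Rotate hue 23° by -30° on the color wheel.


New hue = (H + rotation) mod 360
New hue = (23 -30) mod 360
= -7 mod 360
= 353°


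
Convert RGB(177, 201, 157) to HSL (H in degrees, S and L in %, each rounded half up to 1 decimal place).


Normalize: R'=177/255≈0.6941, G'=201/255≈0.7882, B'=157/255≈0.6157
Max=201/255, Min=157/255, Δ=Max-Min=44/255
L = (Max+Min)/2 = (201+157)/510 = 358/510 = 0.70196… → L = 70.2%
L > 0.5 → S = Δ/(2-Max-Min) = 44/(510-201-157) = 44/152 = 0.28947… → S = 28.9%
(the 1/255 factors cancel in S and H, so raw channel differences can be used)
Max is G' → H = 60 × ((B-R)/Δ + 2) = 60 × ((157-177)/44 + 2)
  -20/44 + 2 = -0.4545… + 2 = 1.5454…
  H = 60 × 1.5454… = 92.727…° → H = 92.7°
= HSL(92.7°, 28.9%, 70.2%)


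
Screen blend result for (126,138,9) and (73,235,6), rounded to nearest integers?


Screen: C = 255 - (255-A)×(255-B)/255, rounded to nearest integer
R: 255 - (255-126)×(255-73)/255 = 255 - 23478/255 ≈ 255 - 92.071 = 162.929 → 163
G: 255 - (255-138)×(255-235)/255 = 255 - 2340/255 ≈ 255 - 9.176 = 245.824 → 246
B: 255 - (255-9)×(255-6)/255 = 255 - 61254/255 ≈ 255 - 240.212 = 14.788 → 15
= RGB(163, 246, 15)
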